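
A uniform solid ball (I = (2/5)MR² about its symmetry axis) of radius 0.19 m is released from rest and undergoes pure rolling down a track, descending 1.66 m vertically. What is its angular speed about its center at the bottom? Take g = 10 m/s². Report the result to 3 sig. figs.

For this body I = (2/5)MR², i.e. k = I/(MR²) = 0.4.
Rolling without slipping gives ω = v/R, so the total kinetic energy is ½Mv² + ½Iω² = ½(1+k)Mv² = (7/10)Mv².
Energy conservation Mgh = ½(1+k)Mv² gives v = √(2gh/(1+k)) = √(2 × 10 × 1.66 / 1.4) = 4.87 m/s.
Then ω = v/R = 4.87 / 0.19 ≈ 25.6 rad/s.

ω ≈ 25.6 rad/s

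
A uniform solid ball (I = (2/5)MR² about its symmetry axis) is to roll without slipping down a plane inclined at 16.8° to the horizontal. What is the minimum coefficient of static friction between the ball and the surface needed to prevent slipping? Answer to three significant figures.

μ_min ≈ 0.0863

For this body I = (2/5)MR², i.e. k = I/(MR²) = 0.4.
Translational: Mg sinθ − f = Ma. Rotational about the CM: fR = Iα = kMRa, so f = kMa.
These give a = g sinθ/(1+k) and the required friction f = kMg sinθ/(1+k).
The normal force is N = Mg cosθ, so μ_min = f/N = k tanθ/(1+k).
μ_min = 0.4 × tan16.8° / 1.4 ≈ 0.0863.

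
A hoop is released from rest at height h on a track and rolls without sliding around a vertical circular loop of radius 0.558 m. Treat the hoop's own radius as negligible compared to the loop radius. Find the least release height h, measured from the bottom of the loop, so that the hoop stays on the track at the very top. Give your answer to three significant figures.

With I = MR², the ratio k = I/(MR²) is 1.
At the top of the loop, the minimum-contact condition is Mg = Mv_top²/r, so v_top² = gr.
With ω = v/R, the kinetic energy at speed v is ½(1+k)Mv² = Mv².
Energy conservation from release (height h) to the top (height 2r): Mgh = Mg(2r) + M·gr.
Thus h_min = 2r + (1+k)r/2 = r(2 + 2/2) = 0.558 × 3 ≈ 1.67 m.

h_min ≈ 1.67 m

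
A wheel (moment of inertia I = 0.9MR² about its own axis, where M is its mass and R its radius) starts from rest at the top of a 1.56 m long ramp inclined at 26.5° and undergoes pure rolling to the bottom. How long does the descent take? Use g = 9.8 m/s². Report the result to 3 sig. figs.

With I = 0.9MR², the ratio k = I/(MR²) is 0.9.
Translational: Mg sinθ − f = Ma. Rotational about the CM: fR = Iα = kMRa, so f = kMa.
Hence a = g sinθ/(1+k) = 9.8×sin26.5°/1.9 = 2.301 m/s².
Starting from rest, L = ½at², so t = √(2L/a) = √(2×1.56/2.301) ≈ 1.16 s.

t ≈ 1.16 s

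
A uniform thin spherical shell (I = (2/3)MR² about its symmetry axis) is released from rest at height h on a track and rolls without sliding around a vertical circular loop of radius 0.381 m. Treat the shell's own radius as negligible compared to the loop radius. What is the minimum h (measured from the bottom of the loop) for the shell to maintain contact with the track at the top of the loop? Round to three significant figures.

For this body I = (2/3)MR², i.e. k = I/(MR²) = 2/3.
At the top, contact is just lost when gravity alone supplies the centripetal force: Mg = Mv_top²/r, i.e. v_top² = gr.
With ω = v/R, the kinetic energy at speed v is ½(1+k)Mv² = (5/6)Mv².
Energy conservation from release (height h) to the top (height 2r): Mgh = Mg(2r) + (5/6)M·gr.
Thus h_min = 2r + (1+k)r/2 = r(2 + 1.667/2) = 0.381 × 2.833 ≈ 1.08 m.

h_min ≈ 1.08 m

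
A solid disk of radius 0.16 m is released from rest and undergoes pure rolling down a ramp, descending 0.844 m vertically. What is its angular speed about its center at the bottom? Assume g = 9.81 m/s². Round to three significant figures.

For this body I = (1/2)MR², i.e. k = I/(MR²) = 0.5.
Since it rolls without slipping, ω = v/R and KE = ½Mv² + ½Iω² = ½(1+k)Mv² = (3/4)Mv².
Energy conservation Mgh = ½(1+k)Mv² gives v = √(2gh/(1+k)) = √(2 × 9.81 × 0.844 / 1.5) = 3.323 m/s.
Then ω = v/R = 3.323 / 0.16 ≈ 20.8 rad/s.

ω ≈ 20.8 rad/s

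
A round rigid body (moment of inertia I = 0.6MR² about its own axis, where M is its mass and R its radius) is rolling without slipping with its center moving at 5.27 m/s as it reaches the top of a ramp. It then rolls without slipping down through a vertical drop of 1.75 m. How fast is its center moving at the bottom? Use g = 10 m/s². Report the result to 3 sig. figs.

Here I = 0.6MR², so the shape factor k = I/(MR²) = 0.6.
The rolling condition ω = v/R makes the rotational term ½I(v/R)² = ½kMv², so KE_total = ½(1+k)Mv² = (4/5)Mv².
Energy conservation: (4/5)Mv₀² + Mgh = (4/5)Mv², so v² = v₀² + 2gh/(1+k).
v = √(5.27² + 2×10×1.75/1.6) = √49.65 ≈ 7.05 m/s.

v ≈ 7.05 m/s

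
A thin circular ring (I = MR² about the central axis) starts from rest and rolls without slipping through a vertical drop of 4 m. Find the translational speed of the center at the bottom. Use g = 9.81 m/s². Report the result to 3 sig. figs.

Here I = MR², so the shape factor k = I/(MR²) = 1.
Rolling without slipping gives ω = v/R, so the total kinetic energy is ½Mv² + ½Iω² = ½(1+k)Mv² = Mv².
Energy conservation: Mgh = Mv², so v = √(2gh/(1+k)) = √(2 × 9.81 × 4 / 2) ≈ 6.26 m/s.

v ≈ 6.26 m/s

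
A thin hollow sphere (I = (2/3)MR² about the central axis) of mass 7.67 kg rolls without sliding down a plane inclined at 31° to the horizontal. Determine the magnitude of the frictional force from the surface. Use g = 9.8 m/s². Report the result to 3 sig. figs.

f ≈ 15.5 N

For this body I = (2/3)MR², i.e. k = I/(MR²) = 2/3.
Translational: Mg sinθ − f = Ma. Rotational about the CM: fR = Iα = kMRa, so f = kMa.
Combining, a = g sinθ/(1+k) and f = kMa = kMg sinθ/(1+k).
f = (2/3) × 7.67 × 9.8 × sin31° / 1.667 ≈ 15.5 N.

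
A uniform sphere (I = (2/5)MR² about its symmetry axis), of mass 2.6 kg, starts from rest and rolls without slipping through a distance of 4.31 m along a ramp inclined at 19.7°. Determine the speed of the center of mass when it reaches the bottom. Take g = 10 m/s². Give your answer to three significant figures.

v ≈ 4.56 m/s

The moment of inertia is (2/5)MR², giving k ≡ I/(MR²) = 0.4.
Pure rolling means v = ωR; then KE = ½Mv² + ½I(v/R)² = ½(1+k)Mv² = (7/10)Mv².
The vertical drop is h = L sinθ = 4.31 × sin19.7° = 1.453 m.
Energy conservation: Mgh = (7/10)Mv², so v = √(2gh/(1+k)) = √(2 × 10 × 1.453 / 1.4) ≈ 4.56 m/s.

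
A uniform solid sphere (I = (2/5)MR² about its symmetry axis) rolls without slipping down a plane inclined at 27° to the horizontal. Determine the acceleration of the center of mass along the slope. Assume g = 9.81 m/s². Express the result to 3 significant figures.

For this body I = (2/5)MR², i.e. k = I/(MR²) = 0.4.
Translational: Mg sinθ − f = Ma. Rotational about the CM: fR = Iα = kMRa, so f = kMa.
Eliminating f: Mg sinθ = (1+k)Ma, so a = g sinθ/(1+k) = 9.81 × sin27° / 1.4 ≈ 3.18 m/s².

a ≈ 3.18 m/s²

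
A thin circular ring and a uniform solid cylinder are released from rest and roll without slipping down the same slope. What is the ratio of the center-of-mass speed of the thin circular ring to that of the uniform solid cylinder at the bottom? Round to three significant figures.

Each satisfies Mgh = ½(1+k)Mv² with k = I/(MR²), so v ∝ 1/√(1+k).
For the thin circular ring k = 1; for the uniform solid cylinder k = 0.5.
v₁/v₂ = √((1+k₂)/(1+k₁)) = √(1.5/2) ≈ 0.866.

v_ratio ≈ 0.866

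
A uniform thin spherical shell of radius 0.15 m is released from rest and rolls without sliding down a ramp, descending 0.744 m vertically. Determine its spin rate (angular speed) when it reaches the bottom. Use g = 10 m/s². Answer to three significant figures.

ω ≈ 19.9 rad/s

The moment of inertia is (2/3)MR², giving k ≡ I/(MR²) = 2/3.
Rolling without slipping gives ω = v/R, so the total kinetic energy is ½Mv² + ½Iω² = ½(1+k)Mv² = (5/6)Mv².
Energy conservation Mgh = ½(1+k)Mv² gives v = √(2gh/(1+k)) = √(2 × 10 × 0.744 / 1.667) = 2.988 m/s.
Then ω = v/R = 2.988 / 0.15 ≈ 19.9 rad/s.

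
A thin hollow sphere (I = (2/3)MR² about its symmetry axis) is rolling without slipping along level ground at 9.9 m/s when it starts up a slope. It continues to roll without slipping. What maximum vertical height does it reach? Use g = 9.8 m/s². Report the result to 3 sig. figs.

h ≈ 8.33 m

With I = (2/3)MR², the ratio k = I/(MR²) is 2/3.
Pure rolling means v = ωR; then KE = ½Mv² + ½I(v/R)² = ½(1+k)Mv² = (5/6)Mv².
All of this converts to potential energy at the highest point: (5/6)Mv₀² = Mgh.
Thus h = (1+k)v₀²/(2g) = 1.667 × 9.9² / (2 × 9.8) ≈ 8.33 m.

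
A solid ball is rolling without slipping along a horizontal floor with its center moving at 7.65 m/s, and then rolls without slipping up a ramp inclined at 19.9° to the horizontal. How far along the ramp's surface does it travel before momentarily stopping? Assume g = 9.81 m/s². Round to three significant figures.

d ≈ 12.3 m

Here I = (2/5)MR², so the shape factor k = I/(MR²) = 0.4.
Pure rolling means v = ωR; then KE = ½Mv² + ½I(v/R)² = ½(1+k)Mv² = (7/10)Mv².
Setting this equal to Mgh gives the vertical rise h = (1+k)v₀²/(2g) = 1.4×7.65²/(2×9.81) = 4.176 m.
Along the incline, d = h/sinθ = 4.176/sin19.9° ≈ 12.3 m.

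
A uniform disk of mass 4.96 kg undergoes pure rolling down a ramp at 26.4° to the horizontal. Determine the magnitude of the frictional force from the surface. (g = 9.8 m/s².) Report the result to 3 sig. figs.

f ≈ 7.20 N

With I = (1/2)MR², the ratio k = I/(MR²) is 0.5.
Newton's second law down the slope: Mg sinθ − f = Ma. The torque equation fR = Iα (with α = a/R) gives f = kMa.
Combining, a = g sinθ/(1+k) and f = kMa = kMg sinθ/(1+k).
f = 0.5 × 4.96 × 9.8 × sin26.4° / 1.5 ≈ 7.20 N.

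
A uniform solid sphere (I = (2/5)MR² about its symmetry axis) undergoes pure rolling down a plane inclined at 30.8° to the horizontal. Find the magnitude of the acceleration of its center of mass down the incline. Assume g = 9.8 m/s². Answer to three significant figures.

Here I = (2/5)MR², so the shape factor k = I/(MR²) = 0.4.
Newton's second law down the slope: Mg sinθ − f = Ma. The torque equation fR = Iα (with α = a/R) gives f = kMa.
Eliminating f: Mg sinθ = (1+k)Ma, so a = g sinθ/(1+k) = 9.8 × sin30.8° / 1.4 ≈ 3.58 m/s².

a ≈ 3.58 m/s²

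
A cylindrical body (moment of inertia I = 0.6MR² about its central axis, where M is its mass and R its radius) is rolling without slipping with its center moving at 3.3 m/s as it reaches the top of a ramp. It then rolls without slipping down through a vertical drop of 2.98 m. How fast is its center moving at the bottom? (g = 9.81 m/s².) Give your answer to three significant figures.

The moment of inertia is 0.6MR², giving k ≡ I/(MR²) = 0.6.
Since it rolls without slipping, ω = v/R and KE = ½Mv² + ½Iω² = ½(1+k)Mv² = (4/5)Mv².
Conserving energy between top and bottom: (4/5)Mv² = (4/5)Mv₀² + Mgh, hence v² = v₀² + 2gh/(1+k).
v = √(3.3² + 2×9.81×2.98/1.6) = √47.43 ≈ 6.89 m/s.

v ≈ 6.89 m/s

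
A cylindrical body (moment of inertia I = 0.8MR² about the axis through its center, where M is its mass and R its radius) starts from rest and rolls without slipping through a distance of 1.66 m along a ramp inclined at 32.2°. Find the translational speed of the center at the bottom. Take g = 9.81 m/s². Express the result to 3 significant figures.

Here I = 0.8MR², so the shape factor k = I/(MR²) = 0.8.
Since it rolls without slipping, ω = v/R and KE = ½Mv² + ½Iω² = ½(1+k)Mv² = (9/10)Mv².
The vertical drop is h = L sinθ = 1.66 × sin32.2° = 0.8846 m.
Energy conservation: Mgh = (9/10)Mv², so v = √(2gh/(1+k)) = √(2 × 9.81 × 0.8846 / 1.8) ≈ 3.11 m/s.

v ≈ 3.11 m/s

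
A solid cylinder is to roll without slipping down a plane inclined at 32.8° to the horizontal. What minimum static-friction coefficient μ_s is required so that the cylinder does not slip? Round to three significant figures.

μ_min ≈ 0.215

Here I = (1/2)MR², so the shape factor k = I/(MR²) = 0.5.
Along the incline Mg sinθ − f = Ma, and torque about the center fR = Iα = kMR²(a/R) gives f = kMa.
These give a = g sinθ/(1+k) and the required friction f = kMg sinθ/(1+k).
With N = Mg cosθ, the no-slip condition f ≤ μN gives μ_min = f/N = k tanθ/(1+k).
μ_min = 0.5 × tan32.8° / 1.5 ≈ 0.215.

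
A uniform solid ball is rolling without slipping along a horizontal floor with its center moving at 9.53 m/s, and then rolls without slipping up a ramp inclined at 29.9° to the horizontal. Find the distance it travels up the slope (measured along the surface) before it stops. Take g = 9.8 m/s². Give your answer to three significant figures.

For this body I = (2/5)MR², i.e. k = I/(MR²) = 0.4.
The rolling condition ω = v/R makes the rotational term ½I(v/R)² = ½kMv², so KE_total = ½(1+k)Mv² = (7/10)Mv².
Setting this equal to Mgh gives the vertical rise h = (1+k)v₀²/(2g) = 1.4×9.53²/(2×9.8) = 6.487 m.
Along the incline, d = h/sinθ = 6.487/sin29.9° ≈ 13.0 m.

d ≈ 13.0 m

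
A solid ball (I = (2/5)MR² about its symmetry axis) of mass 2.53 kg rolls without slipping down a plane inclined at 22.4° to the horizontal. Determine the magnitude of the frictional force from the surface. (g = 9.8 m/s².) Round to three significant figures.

With I = (2/5)MR², the ratio k = I/(MR²) is 0.4.
Newton's second law down the slope: Mg sinθ − f = Ma. The torque equation fR = Iα (with α = a/R) gives f = kMa.
Combining, a = g sinθ/(1+k) and f = kMa = kMg sinθ/(1+k).
f = 0.4 × 2.53 × 9.8 × sin22.4° / 1.4 ≈ 2.70 N.

f ≈ 2.70 N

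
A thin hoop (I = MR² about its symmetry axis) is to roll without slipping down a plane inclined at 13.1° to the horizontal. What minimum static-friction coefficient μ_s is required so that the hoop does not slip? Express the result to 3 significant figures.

Here I = MR², so the shape factor k = I/(MR²) = 1.
Translational: Mg sinθ − f = Ma. Rotational about the CM: fR = Iα = kMRa, so f = kMa.
These give a = g sinθ/(1+k) and the required friction f = kMg sinθ/(1+k).
With N = Mg cosθ, the no-slip condition f ≤ μN gives μ_min = f/N = k tanθ/(1+k).
μ_min = 1 × tan13.1° / 2 ≈ 0.116.

μ_min ≈ 0.116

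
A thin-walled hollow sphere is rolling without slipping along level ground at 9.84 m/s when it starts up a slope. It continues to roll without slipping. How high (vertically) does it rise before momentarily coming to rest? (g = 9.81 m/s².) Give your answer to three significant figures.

h ≈ 8.23 m

The moment of inertia is (2/3)MR², giving k ≡ I/(MR²) = 2/3.
Rolling without slipping gives ω = v/R, so the total kinetic energy is ½Mv² + ½Iω² = ½(1+k)Mv² = (5/6)Mv².
All of this converts to potential energy at the highest point: (5/6)Mv₀² = Mgh.
Thus h = (1+k)v₀²/(2g) = 1.667 × 9.84² / (2 × 9.81) ≈ 8.23 m.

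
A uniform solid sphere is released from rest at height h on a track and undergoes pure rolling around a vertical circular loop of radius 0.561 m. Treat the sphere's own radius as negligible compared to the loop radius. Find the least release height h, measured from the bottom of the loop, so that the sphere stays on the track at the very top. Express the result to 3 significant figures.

For this body I = (2/5)MR², i.e. k = I/(MR²) = 0.4.
At the top, contact is just lost when gravity alone supplies the centripetal force: Mg = Mv_top²/r, i.e. v_top² = gr.
With ω = v/R, the kinetic energy at speed v is ½(1+k)Mv² = (7/10)Mv².
Energy conservation from release (height h) to the top (height 2r): Mgh = Mg(2r) + (7/10)M·gr.
Thus h_min = 2r + (1+k)r/2 = r(2 + 1.4/2) = 0.561 × 2.7 ≈ 1.51 m.

h_min ≈ 1.51 m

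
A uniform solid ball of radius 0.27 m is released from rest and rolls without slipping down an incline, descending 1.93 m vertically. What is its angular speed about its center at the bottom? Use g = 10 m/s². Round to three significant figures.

With I = (2/5)MR², the ratio k = I/(MR²) is 0.4.
Rolling without slipping gives ω = v/R, so the total kinetic energy is ½Mv² + ½Iω² = ½(1+k)Mv² = (7/10)Mv².
Energy conservation Mgh = ½(1+k)Mv² gives v = √(2gh/(1+k)) = √(2 × 10 × 1.93 / 1.4) = 5.251 m/s.
Then ω = v/R = 5.251 / 0.27 ≈ 19.4 rad/s.

ω ≈ 19.4 rad/s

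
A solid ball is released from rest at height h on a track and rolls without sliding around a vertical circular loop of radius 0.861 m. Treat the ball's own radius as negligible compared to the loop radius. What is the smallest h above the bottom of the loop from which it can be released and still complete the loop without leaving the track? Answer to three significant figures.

With I = (2/5)MR², the ratio k = I/(MR²) is 0.4.
At the top of the loop, the minimum-contact condition is Mg = Mv_top²/r, so v_top² = gr.
With ω = v/R, the kinetic energy at speed v is ½(1+k)Mv² = (7/10)Mv².
Energy conservation from release (height h) to the top (height 2r): Mgh = Mg(2r) + (7/10)M·gr.
Thus h_min = 2r + (1+k)r/2 = r(2 + 1.4/2) = 0.861 × 2.7 ≈ 2.32 m.

h_min ≈ 2.32 m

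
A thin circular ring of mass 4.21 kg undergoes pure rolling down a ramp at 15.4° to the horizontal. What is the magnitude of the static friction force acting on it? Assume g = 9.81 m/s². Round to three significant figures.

For this body I = MR², i.e. k = I/(MR²) = 1.
Translational: Mg sinθ − f = Ma. Rotational about the CM: fR = Iα = kMRa, so f = kMa.
Combining, a = g sinθ/(1+k) and f = kMa = kMg sinθ/(1+k).
f = 1 × 4.21 × 9.81 × sin15.4° / 2 ≈ 5.48 N.

f ≈ 5.48 N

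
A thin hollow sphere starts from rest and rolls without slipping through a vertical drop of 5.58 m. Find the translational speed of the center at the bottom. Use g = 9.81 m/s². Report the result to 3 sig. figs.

v ≈ 8.10 m/s

Here I = (2/3)MR², so the shape factor k = I/(MR²) = 2/3.
Since it rolls without slipping, ω = v/R and KE = ½Mv² + ½Iω² = ½(1+k)Mv² = (5/6)Mv².
Energy conservation: Mgh = (5/6)Mv², so v = √(2gh/(1+k)) = √(2 × 9.81 × 5.58 / 1.667) ≈ 8.10 m/s.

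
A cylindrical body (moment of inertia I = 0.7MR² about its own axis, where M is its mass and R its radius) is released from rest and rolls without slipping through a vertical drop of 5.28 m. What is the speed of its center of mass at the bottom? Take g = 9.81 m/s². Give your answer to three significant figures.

With I = 0.7MR², the ratio k = I/(MR²) is 0.7.
Pure rolling means v = ωR; then KE = ½Mv² + ½I(v/R)² = ½(1+k)Mv² = (17/20)Mv².
Energy conservation: Mgh = (17/20)Mv², so v = √(2gh/(1+k)) = √(2 × 9.81 × 5.28 / 1.7) ≈ 7.81 m/s.

v ≈ 7.81 m/s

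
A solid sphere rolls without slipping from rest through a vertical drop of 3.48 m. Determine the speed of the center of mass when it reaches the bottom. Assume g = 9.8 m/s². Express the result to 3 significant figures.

v ≈ 6.98 m/s

The moment of inertia is (2/5)MR², giving k ≡ I/(MR²) = 0.4.
Rolling without slipping gives ω = v/R, so the total kinetic energy is ½Mv² + ½Iω² = ½(1+k)Mv² = (7/10)Mv².
Energy conservation: Mgh = (7/10)Mv², so v = √(2gh/(1+k)) = √(2 × 9.8 × 3.48 / 1.4) ≈ 6.98 m/s.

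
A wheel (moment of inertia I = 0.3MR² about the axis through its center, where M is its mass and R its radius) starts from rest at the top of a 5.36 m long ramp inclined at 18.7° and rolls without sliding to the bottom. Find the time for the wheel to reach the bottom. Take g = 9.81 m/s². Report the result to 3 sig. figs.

For this body I = 0.3MR², i.e. k = I/(MR²) = 0.3.
Along the incline Mg sinθ − f = Ma, and torque about the center fR = Iα = kMR²(a/R) gives f = kMa.
Hence a = g sinθ/(1+k) = 9.81×sin18.7°/1.3 = 2.419 m/s².
With constant a from rest, t = √(2L/a) = √(2·5.36/2.419) ≈ 2.10 s.

t ≈ 2.10 s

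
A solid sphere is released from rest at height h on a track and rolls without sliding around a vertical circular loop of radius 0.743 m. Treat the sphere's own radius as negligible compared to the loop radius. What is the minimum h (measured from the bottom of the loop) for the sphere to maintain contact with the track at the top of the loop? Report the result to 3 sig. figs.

For this body I = (2/5)MR², i.e. k = I/(MR²) = 0.4.
At the top of the loop, the minimum-contact condition is Mg = Mv_top²/r, so v_top² = gr.
With ω = v/R, the kinetic energy at speed v is ½(1+k)Mv² = (7/10)Mv².
Energy conservation from release (height h) to the top (height 2r): Mgh = Mg(2r) + (7/10)M·gr.
Thus h_min = 2r + (1+k)r/2 = r(2 + 1.4/2) = 0.743 × 2.7 ≈ 2.01 m.

h_min ≈ 2.01 m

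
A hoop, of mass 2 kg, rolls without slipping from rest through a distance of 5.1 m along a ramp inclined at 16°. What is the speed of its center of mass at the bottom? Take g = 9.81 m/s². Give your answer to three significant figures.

v ≈ 3.71 m/s

With I = MR², the ratio k = I/(MR²) is 1.
Since it rolls without slipping, ω = v/R and KE = ½Mv² + ½Iω² = ½(1+k)Mv² = Mv².
The vertical drop is h = L sinθ = 5.1 × sin16° = 1.406 m.
Energy conservation: Mgh = Mv², so v = √(2gh/(1+k)) = √(2 × 9.81 × 1.406 / 2) ≈ 3.71 m/s.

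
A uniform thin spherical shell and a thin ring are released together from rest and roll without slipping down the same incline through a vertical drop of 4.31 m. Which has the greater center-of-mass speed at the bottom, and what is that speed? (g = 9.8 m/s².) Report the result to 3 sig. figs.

the uniform thin spherical shell, at v ≈ 7.12 m/s

For rolling without slipping, Mgh = ½(1+k)Mv² where k = I/(MR²), so v = √(2gh/(1+k)).
Uniform thin spherical shell: k = 2/3, giving v = √(2×9.8×4.31/1.667) = 7.119 m/s.
Thin ring: k = 1, giving v = √(2×9.8×4.31/2) = 6.499 m/s.
The smaller k wins: the uniform thin spherical shell, at ≈ 7.12 m/s.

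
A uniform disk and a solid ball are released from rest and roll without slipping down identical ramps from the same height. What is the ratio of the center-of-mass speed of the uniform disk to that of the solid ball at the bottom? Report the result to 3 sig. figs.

Each satisfies Mgh = ½(1+k)Mv² with k = I/(MR²), so v ∝ 1/√(1+k).
For the uniform disk k = 0.5; for the solid ball k = 0.4.
v₁/v₂ = √((1+k₂)/(1+k₁)) = √(1.4/1.5) ≈ 0.966.

v_ratio ≈ 0.966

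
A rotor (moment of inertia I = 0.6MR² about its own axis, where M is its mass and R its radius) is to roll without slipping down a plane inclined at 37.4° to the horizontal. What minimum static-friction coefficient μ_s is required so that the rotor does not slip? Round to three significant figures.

With I = 0.6MR², the ratio k = I/(MR²) is 0.6.
Newton's second law down the slope: Mg sinθ − f = Ma. The torque equation fR = Iα (with α = a/R) gives f = kMa.
These give a = g sinθ/(1+k) and the required friction f = kMg sinθ/(1+k).
With N = Mg cosθ, the no-slip condition f ≤ μN gives μ_min = f/N = k tanθ/(1+k).
μ_min = 0.6 × tan37.4° / 1.6 ≈ 0.287.

μ_min ≈ 0.287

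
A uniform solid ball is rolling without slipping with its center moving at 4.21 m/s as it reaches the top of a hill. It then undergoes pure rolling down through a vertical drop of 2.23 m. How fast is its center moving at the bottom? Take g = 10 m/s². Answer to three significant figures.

Here I = (2/5)MR², so the shape factor k = I/(MR²) = 0.4.
Pure rolling means v = ωR; then KE = ½Mv² + ½I(v/R)² = ½(1+k)Mv² = (7/10)Mv².
Conserving energy between top and bottom: (7/10)Mv² = (7/10)Mv₀² + Mgh, hence v² = v₀² + 2gh/(1+k).
v = √(4.21² + 2×10×2.23/1.4) = √49.58 ≈ 7.04 m/s.

v ≈ 7.04 m/s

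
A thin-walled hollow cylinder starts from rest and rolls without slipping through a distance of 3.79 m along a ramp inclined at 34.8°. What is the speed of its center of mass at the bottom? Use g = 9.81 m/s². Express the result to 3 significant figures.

v ≈ 4.61 m/s

For this body I = MR², i.e. k = I/(MR²) = 1.
Rolling without slipping gives ω = v/R, so the total kinetic energy is ½Mv² + ½Iω² = ½(1+k)Mv² = Mv².
The vertical drop is h = L sinθ = 3.79 × sin34.8° = 2.163 m.
Energy conservation: Mgh = Mv², so v = √(2gh/(1+k)) = √(2 × 9.81 × 2.163 / 2) ≈ 4.61 m/s.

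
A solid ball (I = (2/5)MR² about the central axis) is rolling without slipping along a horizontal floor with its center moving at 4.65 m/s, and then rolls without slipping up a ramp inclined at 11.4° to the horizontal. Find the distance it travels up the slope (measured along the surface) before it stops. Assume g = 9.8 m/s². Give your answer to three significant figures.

The moment of inertia is (2/5)MR², giving k ≡ I/(MR²) = 0.4.
The rolling condition ω = v/R makes the rotational term ½I(v/R)² = ½kMv², so KE_total = ½(1+k)Mv² = (7/10)Mv².
Setting this equal to Mgh gives the vertical rise h = (1+k)v₀²/(2g) = 1.4×4.65²/(2×9.8) = 1.544 m.
The distance along the slope is d = h/sinθ = 1.544/sin11.4° ≈ 7.81 m.

d ≈ 7.81 m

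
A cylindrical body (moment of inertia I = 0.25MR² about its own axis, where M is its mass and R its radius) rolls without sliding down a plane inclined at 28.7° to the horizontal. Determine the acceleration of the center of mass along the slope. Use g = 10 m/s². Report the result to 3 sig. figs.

a ≈ 3.84 m/s²

For this body I = 0.25MR², i.e. k = I/(MR²) = 0.25.
Newton's second law down the slope: Mg sinθ − f = Ma. The torque equation fR = Iα (with α = a/R) gives f = kMa.
Eliminating f: Mg sinθ = (1+k)Ma, so a = g sinθ/(1+k) = 10 × sin28.7° / 1.25 ≈ 3.84 m/s².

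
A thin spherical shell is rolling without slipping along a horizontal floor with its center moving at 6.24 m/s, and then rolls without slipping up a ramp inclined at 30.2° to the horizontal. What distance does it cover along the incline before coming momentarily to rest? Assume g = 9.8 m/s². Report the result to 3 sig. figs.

Here I = (2/3)MR², so the shape factor k = I/(MR²) = 2/3.
Pure rolling means v = ωR; then KE = ½Mv² + ½I(v/R)² = ½(1+k)Mv² = (5/6)Mv².
Setting this equal to Mgh gives the vertical rise h = (1+k)v₀²/(2g) = 1.667×6.24²/(2×9.8) = 3.311 m.
The distance along the slope is d = h/sinθ = 3.311/sin30.2° ≈ 6.58 m.

d ≈ 6.58 m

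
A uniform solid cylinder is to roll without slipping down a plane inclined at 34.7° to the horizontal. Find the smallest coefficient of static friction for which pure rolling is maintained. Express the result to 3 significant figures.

μ_min ≈ 0.231

With I = (1/2)MR², the ratio k = I/(MR²) is 0.5.
Translational: Mg sinθ − f = Ma. Rotational about the CM: fR = Iα = kMRa, so f = kMa.
These give a = g sinθ/(1+k) and the required friction f = kMg sinθ/(1+k).
The normal force is N = Mg cosθ, so μ_min = f/N = k tanθ/(1+k).
μ_min = 0.5 × tan34.7° / 1.5 ≈ 0.231.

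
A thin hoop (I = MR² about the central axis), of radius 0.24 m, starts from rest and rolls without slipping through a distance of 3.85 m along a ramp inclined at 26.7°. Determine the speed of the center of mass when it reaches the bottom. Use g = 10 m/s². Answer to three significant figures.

The moment of inertia is MR², giving k ≡ I/(MR²) = 1.
The rolling condition ω = v/R makes the rotational term ½I(v/R)² = ½kMv², so KE_total = ½(1+k)Mv² = Mv².
The vertical drop is h = L sinθ = 3.85 × sin26.7° = 1.73 m.
Energy conservation: Mgh = Mv², so v = √(2gh/(1+k)) = √(2 × 10 × 1.73 / 2) ≈ 4.16 m/s.

v ≈ 4.16 m/s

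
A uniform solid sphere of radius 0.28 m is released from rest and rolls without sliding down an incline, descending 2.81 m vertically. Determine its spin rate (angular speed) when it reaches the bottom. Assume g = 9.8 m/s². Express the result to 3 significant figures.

For this body I = (2/5)MR², i.e. k = I/(MR²) = 0.4.
Since it rolls without slipping, ω = v/R and KE = ½Mv² + ½Iω² = ½(1+k)Mv² = (7/10)Mv².
Energy conservation Mgh = ½(1+k)Mv² gives v = √(2gh/(1+k)) = √(2 × 9.8 × 2.81 / 1.4) = 6.272 m/s.
Then ω = v/R = 6.272 / 0.28 ≈ 22.4 rad/s.

ω ≈ 22.4 rad/s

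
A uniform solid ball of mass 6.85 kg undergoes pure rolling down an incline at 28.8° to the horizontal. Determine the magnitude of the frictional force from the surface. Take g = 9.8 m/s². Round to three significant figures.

Here I = (2/5)MR², so the shape factor k = I/(MR²) = 0.4.
Newton's second law down the slope: Mg sinθ − f = Ma. The torque equation fR = Iα (with α = a/R) gives f = kMa.
Combining, a = g sinθ/(1+k) and f = kMa = kMg sinθ/(1+k).
f = 0.4 × 6.85 × 9.8 × sin28.8° / 1.4 ≈ 9.24 N.

f ≈ 9.24 N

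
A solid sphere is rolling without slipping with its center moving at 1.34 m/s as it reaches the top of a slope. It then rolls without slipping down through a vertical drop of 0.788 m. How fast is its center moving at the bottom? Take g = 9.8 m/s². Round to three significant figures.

With I = (2/5)MR², the ratio k = I/(MR²) is 0.4.
Rolling without slipping gives ω = v/R, so the total kinetic energy is ½Mv² + ½Iω² = ½(1+k)Mv² = (7/10)Mv².
Energy conservation: (7/10)Mv₀² + Mgh = (7/10)Mv², so v² = v₀² + 2gh/(1+k).
v = √(1.34² + 2×9.8×0.788/1.4) = √12.83 ≈ 3.58 m/s.

v ≈ 3.58 m/s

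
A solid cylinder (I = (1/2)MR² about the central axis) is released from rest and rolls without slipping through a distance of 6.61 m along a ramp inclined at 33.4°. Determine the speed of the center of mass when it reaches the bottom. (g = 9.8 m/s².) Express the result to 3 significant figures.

Here I = (1/2)MR², so the shape factor k = I/(MR²) = 0.5.
Pure rolling means v = ωR; then KE = ½Mv² + ½I(v/R)² = ½(1+k)Mv² = (3/4)Mv².
The vertical drop is h = L sinθ = 6.61 × sin33.4° = 3.639 m.
Energy conservation: Mgh = (3/4)Mv², so v = √(2gh/(1+k)) = √(2 × 9.8 × 3.639 / 1.5) ≈ 6.90 m/s.

v ≈ 6.90 m/s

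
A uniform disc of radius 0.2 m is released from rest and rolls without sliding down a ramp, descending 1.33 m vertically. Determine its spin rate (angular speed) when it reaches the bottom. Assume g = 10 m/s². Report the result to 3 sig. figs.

ω ≈ 21.1 rad/s

For this body I = (1/2)MR², i.e. k = I/(MR²) = 0.5.
Pure rolling means v = ωR; then KE = ½Mv² + ½I(v/R)² = ½(1+k)Mv² = (3/4)Mv².
Energy conservation Mgh = ½(1+k)Mv² gives v = √(2gh/(1+k)) = √(2 × 10 × 1.33 / 1.5) = 4.211 m/s.
Then ω = v/R = 4.211 / 0.2 ≈ 21.1 rad/s.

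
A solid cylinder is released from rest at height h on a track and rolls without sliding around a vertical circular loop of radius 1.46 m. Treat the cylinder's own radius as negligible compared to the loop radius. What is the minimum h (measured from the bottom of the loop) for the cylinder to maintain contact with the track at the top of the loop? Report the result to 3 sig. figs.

For this body I = (1/2)MR², i.e. k = I/(MR²) = 0.5.
At the top of the loop, the minimum-contact condition is Mg = Mv_top²/r, so v_top² = gr.
With ω = v/R, the kinetic energy at speed v is ½(1+k)Mv² = (3/4)Mv².
Energy conservation from release (height h) to the top (height 2r): Mgh = Mg(2r) + (3/4)M·gr.
Thus h_min = 2r + (1+k)r/2 = r(2 + 1.5/2) = 1.46 × 2.75 ≈ 4.02 m.

h_min ≈ 4.02 m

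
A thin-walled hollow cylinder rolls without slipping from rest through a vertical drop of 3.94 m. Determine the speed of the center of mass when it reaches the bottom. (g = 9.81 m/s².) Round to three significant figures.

With I = MR², the ratio k = I/(MR²) is 1.
Rolling without slipping gives ω = v/R, so the total kinetic energy is ½Mv² + ½Iω² = ½(1+k)Mv² = Mv².
Setting Mgh = Mv² gives v = √(2gh/(1+k)) = √(2·9.81·3.94/2) ≈ 6.22 m/s.

v ≈ 6.22 m/s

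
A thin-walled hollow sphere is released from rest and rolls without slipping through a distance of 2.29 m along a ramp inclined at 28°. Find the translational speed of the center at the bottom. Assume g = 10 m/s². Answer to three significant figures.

Here I = (2/3)MR², so the shape factor k = I/(MR²) = 2/3.
The rolling condition ω = v/R makes the rotational term ½I(v/R)² = ½kMv², so KE_total = ½(1+k)Mv² = (5/6)Mv².
The vertical drop is h = L sinθ = 2.29 × sin28° = 1.075 m.
Setting Mgh = (5/6)Mv² gives v = √(2gh/(1+k)) = √(2·10·1.075/1.667) ≈ 3.59 m/s.

v ≈ 3.59 m/s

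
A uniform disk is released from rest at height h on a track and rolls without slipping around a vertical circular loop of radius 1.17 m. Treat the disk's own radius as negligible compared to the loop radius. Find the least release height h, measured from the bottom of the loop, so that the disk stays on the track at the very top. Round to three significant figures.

h_min ≈ 3.22 m

Here I = (1/2)MR², so the shape factor k = I/(MR²) = 0.5.
At the top, contact is just lost when gravity alone supplies the centripetal force: Mg = Mv_top²/r, i.e. v_top² = gr.
With ω = v/R, the kinetic energy at speed v is ½(1+k)Mv² = (3/4)Mv².
Energy conservation from release (height h) to the top (height 2r): Mgh = Mg(2r) + (3/4)M·gr.
Thus h_min = 2r + (1+k)r/2 = r(2 + 1.5/2) = 1.17 × 2.75 ≈ 3.22 m.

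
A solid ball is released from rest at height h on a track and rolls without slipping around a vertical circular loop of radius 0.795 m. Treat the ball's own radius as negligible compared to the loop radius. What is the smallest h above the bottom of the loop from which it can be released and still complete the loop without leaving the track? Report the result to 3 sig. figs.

h_min ≈ 2.15 m

With I = (2/5)MR², the ratio k = I/(MR²) is 0.4.
At the top of the loop, the minimum-contact condition is Mg = Mv_top²/r, so v_top² = gr.
With ω = v/R, the kinetic energy at speed v is ½(1+k)Mv² = (7/10)Mv².
Energy conservation from release (height h) to the top (height 2r): Mgh = Mg(2r) + (7/10)M·gr.
Thus h_min = 2r + (1+k)r/2 = r(2 + 1.4/2) = 0.795 × 2.7 ≈ 2.15 m.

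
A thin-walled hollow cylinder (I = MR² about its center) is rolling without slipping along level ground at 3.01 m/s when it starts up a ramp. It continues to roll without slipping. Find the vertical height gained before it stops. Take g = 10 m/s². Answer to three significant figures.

With I = MR², the ratio k = I/(MR²) is 1.
The rolling condition ω = v/R makes the rotational term ½I(v/R)² = ½kMv², so KE_total = ½(1+k)Mv² = Mv².
At the top the kinetic energy is zero, so Mv₀² = Mgh.
Thus h = (1+k)v₀²/(2g) = 2 × 3.01² / (2 × 10) ≈ 0.906 m.

h ≈ 0.906 m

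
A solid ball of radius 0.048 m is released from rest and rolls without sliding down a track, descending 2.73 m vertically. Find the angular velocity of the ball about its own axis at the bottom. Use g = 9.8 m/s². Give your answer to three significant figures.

ω ≈ 129 rad/s

With I = (2/5)MR², the ratio k = I/(MR²) is 0.4.
Rolling without slipping gives ω = v/R, so the total kinetic energy is ½Mv² + ½Iω² = ½(1+k)Mv² = (7/10)Mv².
Energy conservation Mgh = ½(1+k)Mv² gives v = √(2gh/(1+k)) = √(2 × 9.8 × 2.73 / 1.4) = 6.182 m/s.
Then ω = v/R = 6.182 / 0.048 ≈ 129 rad/s.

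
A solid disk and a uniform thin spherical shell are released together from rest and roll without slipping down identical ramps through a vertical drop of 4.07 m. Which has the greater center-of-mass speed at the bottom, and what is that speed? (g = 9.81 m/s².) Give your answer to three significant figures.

the solid disk, at v ≈ 7.30 m/s

For rolling without slipping, Mgh = ½(1+k)Mv² where k = I/(MR²), so v = √(2gh/(1+k)).
Solid disk: k = 0.5, giving v = √(2×9.81×4.07/1.5) = 7.296 m/s.
Uniform thin spherical shell: k = 2/3, giving v = √(2×9.81×4.07/1.667) = 6.922 m/s.
The smaller k wins: the solid disk, at ≈ 7.30 m/s.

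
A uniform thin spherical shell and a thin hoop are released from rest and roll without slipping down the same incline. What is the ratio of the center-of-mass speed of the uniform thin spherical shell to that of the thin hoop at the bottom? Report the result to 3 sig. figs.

Each satisfies Mgh = ½(1+k)Mv² with k = I/(MR²), so v ∝ 1/√(1+k).
For the uniform thin spherical shell k = 2/3; for the thin hoop k = 1.
v₁/v₂ = √((1+k₂)/(1+k₁)) = √(2/1.667) ≈ 1.10.

v_ratio ≈ 1.10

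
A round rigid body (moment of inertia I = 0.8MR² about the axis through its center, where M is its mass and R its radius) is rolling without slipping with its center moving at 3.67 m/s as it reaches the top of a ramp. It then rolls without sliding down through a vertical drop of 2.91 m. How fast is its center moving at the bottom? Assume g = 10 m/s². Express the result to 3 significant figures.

With I = 0.8MR², the ratio k = I/(MR²) is 0.8.
Pure rolling means v = ωR; then KE = ½Mv² + ½I(v/R)² = ½(1+k)Mv² = (9/10)Mv².
Energy conservation: (9/10)Mv₀² + Mgh = (9/10)Mv², so v² = v₀² + 2gh/(1+k).
v = √(3.67² + 2×10×2.91/1.8) = √45.8 ≈ 6.77 m/s.

v ≈ 6.77 m/s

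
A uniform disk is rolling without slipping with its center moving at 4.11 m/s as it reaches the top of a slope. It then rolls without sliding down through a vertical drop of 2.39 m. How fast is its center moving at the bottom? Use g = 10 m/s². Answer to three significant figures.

v ≈ 6.98 m/s

The moment of inertia is (1/2)MR², giving k ≡ I/(MR²) = 0.5.
Since it rolls without slipping, ω = v/R and KE = ½Mv² + ½Iω² = ½(1+k)Mv² = (3/4)Mv².
Conserving energy between top and bottom: (3/4)Mv² = (3/4)Mv₀² + Mgh, hence v² = v₀² + 2gh/(1+k).
v = √(4.11² + 2×10×2.39/1.5) = √48.76 ≈ 6.98 m/s.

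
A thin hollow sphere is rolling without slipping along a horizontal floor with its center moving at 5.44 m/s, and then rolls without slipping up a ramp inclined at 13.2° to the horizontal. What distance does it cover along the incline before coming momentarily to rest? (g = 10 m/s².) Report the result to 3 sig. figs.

d ≈ 10.8 m

With I = (2/3)MR², the ratio k = I/(MR²) is 2/3.
The rolling condition ω = v/R makes the rotational term ½I(v/R)² = ½kMv², so KE_total = ½(1+k)Mv² = (5/6)Mv².
Setting this equal to Mgh gives the vertical rise h = (1+k)v₀²/(2g) = 1.667×5.44²/(2×10) = 2.466 m.
The distance along the slope is d = h/sinθ = 2.466/sin13.2° ≈ 10.8 m.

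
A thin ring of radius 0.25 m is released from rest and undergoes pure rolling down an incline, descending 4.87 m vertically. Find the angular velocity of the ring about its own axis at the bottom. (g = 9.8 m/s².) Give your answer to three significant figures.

ω ≈ 27.6 rad/s

The moment of inertia is MR², giving k ≡ I/(MR²) = 1.
Rolling without slipping gives ω = v/R, so the total kinetic energy is ½Mv² + ½Iω² = ½(1+k)Mv² = Mv².
Energy conservation Mgh = ½(1+k)Mv² gives v = √(2gh/(1+k)) = √(2 × 9.8 × 4.87 / 2) = 6.908 m/s.
Then ω = v/R = 6.908 / 0.25 ≈ 27.6 rad/s.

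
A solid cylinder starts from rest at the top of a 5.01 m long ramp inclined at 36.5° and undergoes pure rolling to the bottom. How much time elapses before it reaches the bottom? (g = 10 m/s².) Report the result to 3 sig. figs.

With I = (1/2)MR², the ratio k = I/(MR²) is 0.5.
Translational: Mg sinθ − f = Ma. Rotational about the CM: fR = Iα = kMRa, so f = kMa.
Hence a = g sinθ/(1+k) = 10×sin36.5°/1.5 = 3.965 m/s².
With constant a from rest, t = √(2L/a) = √(2·5.01/3.965) ≈ 1.59 s.

t ≈ 1.59 s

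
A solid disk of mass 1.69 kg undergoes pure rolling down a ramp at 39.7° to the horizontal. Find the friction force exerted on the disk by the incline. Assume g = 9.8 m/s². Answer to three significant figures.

With I = (1/2)MR², the ratio k = I/(MR²) is 0.5.
Translational: Mg sinθ − f = Ma. Rotational about the CM: fR = Iα = kMRa, so f = kMa.
Combining, a = g sinθ/(1+k) and f = kMa = kMg sinθ/(1+k).
f = 0.5 × 1.69 × 9.8 × sin39.7° / 1.5 ≈ 3.53 N.

f ≈ 3.53 N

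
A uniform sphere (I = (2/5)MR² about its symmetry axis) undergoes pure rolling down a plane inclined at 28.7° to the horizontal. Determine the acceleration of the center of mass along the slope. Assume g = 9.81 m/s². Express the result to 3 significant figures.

a ≈ 3.36 m/s²

The moment of inertia is (2/5)MR², giving k ≡ I/(MR²) = 0.4.
Translational: Mg sinθ − f = Ma. Rotational about the CM: fR = Iα = kMRa, so f = kMa.
Eliminating f: Mg sinθ = (1+k)Ma, so a = g sinθ/(1+k) = 9.81 × sin28.7° / 1.4 ≈ 3.36 m/s².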